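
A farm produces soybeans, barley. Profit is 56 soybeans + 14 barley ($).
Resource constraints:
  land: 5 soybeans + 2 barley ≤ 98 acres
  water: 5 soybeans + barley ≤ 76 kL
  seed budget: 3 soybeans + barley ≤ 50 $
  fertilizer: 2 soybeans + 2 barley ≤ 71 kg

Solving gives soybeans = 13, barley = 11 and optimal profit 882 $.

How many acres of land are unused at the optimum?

11

land used = 5·13 + 2·11 = 87; slack = 98 − 87 = 11.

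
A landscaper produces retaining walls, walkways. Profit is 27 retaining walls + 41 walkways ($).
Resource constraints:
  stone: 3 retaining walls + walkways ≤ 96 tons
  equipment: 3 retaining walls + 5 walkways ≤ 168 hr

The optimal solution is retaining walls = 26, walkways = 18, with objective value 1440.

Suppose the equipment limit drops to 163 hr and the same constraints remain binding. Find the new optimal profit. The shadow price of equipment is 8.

Δb = -5, so new z* = 1440 + (8)·(-5) = 1440 − 40 = 1400.

1400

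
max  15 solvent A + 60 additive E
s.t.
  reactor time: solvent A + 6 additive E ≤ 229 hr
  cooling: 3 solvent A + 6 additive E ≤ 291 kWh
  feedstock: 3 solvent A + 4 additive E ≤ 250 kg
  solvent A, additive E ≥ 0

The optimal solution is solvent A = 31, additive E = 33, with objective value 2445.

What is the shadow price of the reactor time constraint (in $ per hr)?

At the optimum: reactor time uses 229 of 229 (binding); cooling uses 291 of 291 (binding); feedstock uses 225 of 250 (slack = 25).
By complementary slackness, y = 0 for the non-binding constraint.
Dual feasibility on the basic columns requires 1·y_reactor time + 3·y_cooling = 15, 6·y_reactor time + 6·y_cooling = 60.
Solving: y_reactor time = 7.5, y_cooling = 2.5.
Shadow price of reactor time = 7.5.

7.5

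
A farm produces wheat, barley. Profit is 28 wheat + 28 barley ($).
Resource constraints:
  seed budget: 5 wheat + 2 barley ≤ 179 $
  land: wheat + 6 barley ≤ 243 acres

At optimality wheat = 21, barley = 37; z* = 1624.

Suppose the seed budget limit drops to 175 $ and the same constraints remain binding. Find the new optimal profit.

Check each constraint at x*: seed budget 179/179 (tight); land 243/243 (tight).
Dual feasibility on the basic columns requires 5·y_seed budget + 1·y_land = 28, 2·y_seed budget + 6·y_land = 28.
→ y_seed budget = 5 and y_land = 3.
Δz = y_seed budget·Δb = 5 × (-4) = -20, so new z* = 1624 − 20 = 1604.

1604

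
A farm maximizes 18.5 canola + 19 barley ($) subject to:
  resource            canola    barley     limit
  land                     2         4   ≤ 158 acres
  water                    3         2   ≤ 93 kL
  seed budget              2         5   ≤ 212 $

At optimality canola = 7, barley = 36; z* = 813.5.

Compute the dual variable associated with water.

Check each constraint at x*: land 158/158 (tight); water 93/93 (tight); seed budget 194/212 (slack 18).
Since seed budget is not tight, its dual is 0.
Dual feasibility on the basic columns requires 2·y_land + 3·y_water = 18.5, 4·y_land + 2·y_water = 19.
→ y_land = 2.5 and y_water = 4.5.
Shadow price of water = 4.5.

4.5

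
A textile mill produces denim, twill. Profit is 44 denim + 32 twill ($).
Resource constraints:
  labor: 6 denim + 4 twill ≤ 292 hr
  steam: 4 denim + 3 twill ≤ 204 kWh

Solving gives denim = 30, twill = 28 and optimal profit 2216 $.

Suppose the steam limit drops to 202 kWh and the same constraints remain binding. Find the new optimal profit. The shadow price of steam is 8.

2200

Δb = -2, so new z* = 2216 + (8)·(-2) = 2216 − 16 = 2200.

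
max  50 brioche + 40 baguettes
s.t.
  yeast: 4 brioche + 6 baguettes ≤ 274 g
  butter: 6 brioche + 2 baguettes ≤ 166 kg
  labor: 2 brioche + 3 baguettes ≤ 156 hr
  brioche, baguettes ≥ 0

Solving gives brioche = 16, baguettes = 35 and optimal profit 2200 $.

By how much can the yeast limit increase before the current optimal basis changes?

38

Binding constraints: yeast, butter. The basis is B = [[4,6],[6,2]] with det -28.
Per unit increase in yeast, x* moves by d = (-0.0714, 0.2143).
The basis stays optimal until labor becomes binding; allowable increase = 38 g.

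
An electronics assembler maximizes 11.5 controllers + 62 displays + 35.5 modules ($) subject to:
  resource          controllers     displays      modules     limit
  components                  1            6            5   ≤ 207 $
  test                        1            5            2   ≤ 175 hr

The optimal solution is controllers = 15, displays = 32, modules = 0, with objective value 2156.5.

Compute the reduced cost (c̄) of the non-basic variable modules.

-1

Check each constraint at x*: components 207/207 (tight); test 175/175 (tight).
Dual feasibility on the basic columns requires 1·y_components + 1·y_test = 11.5, 6·y_components + 5·y_test = 62.
This yields shadow prices y_components = 4.5, y_test = 7.
Reduced cost of modules: c₃ − yᵀa₃ = 35.5 − (4.5·5 + 7·2) = 35.5 − 36.5 = -1.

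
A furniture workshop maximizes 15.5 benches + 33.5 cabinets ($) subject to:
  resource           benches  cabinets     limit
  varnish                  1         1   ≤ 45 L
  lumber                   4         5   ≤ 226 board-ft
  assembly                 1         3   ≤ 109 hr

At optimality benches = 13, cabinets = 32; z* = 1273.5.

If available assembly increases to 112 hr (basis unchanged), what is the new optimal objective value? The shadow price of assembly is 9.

Δb = 3, so new z* = 1273.5 + (9)·(3) = 1273.5 + 27 = 1300.5.

1300.5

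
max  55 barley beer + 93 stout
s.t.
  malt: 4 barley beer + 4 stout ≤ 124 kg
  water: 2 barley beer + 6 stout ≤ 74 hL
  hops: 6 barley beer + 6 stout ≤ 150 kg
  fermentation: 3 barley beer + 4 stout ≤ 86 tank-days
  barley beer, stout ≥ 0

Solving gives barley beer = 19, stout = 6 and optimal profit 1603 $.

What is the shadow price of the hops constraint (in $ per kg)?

6

At the optimum: malt uses 100 of 124 (slack = 24); water uses 74 of 74 (binding); hops uses 150 of 150 (binding); fermentation uses 81 of 86 (slack = 5).
Since malt, fermentation are not tight, their duals are 0.
From A_Bᵀ y = c: 2·y_water + 6·y_hops = 55; 6·y_water + 6·y_hops = 93.
Solving: y_water = 9.5, y_hops = 6.
Shadow price of hops = 6.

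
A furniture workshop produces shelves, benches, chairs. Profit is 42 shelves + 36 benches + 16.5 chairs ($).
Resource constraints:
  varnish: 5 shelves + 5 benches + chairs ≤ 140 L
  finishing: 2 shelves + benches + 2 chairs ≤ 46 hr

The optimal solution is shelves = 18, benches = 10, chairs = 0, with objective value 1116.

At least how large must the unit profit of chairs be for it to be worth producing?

Both varnish and finishing are binding at x*.
Dual feasibility on the basic columns requires 5·y_varnish + 2·y_finishing = 42, 5·y_varnish + 1·y_finishing = 36.
This yields shadow prices y_varnish = 6, y_finishing = 6.
chairs enters the basis when its profit ≥ yᵀa₃ = 6·1 + 6·2 = 18.

18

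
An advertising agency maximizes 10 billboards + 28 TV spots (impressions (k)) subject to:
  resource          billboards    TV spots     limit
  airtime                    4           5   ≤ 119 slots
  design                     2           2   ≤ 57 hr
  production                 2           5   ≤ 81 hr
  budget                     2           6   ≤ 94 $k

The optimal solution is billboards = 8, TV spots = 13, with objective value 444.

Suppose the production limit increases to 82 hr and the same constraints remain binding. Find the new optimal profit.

Check each constraint at x*: airtime 97/119 (slack 22); design 42/57 (slack 15); production 81/81 (tight); budget 94/94 (tight).
Slack constraints have shadow price 0 (complementary slackness).
From A_Bᵀ y = c: 2·y_production + 2·y_budget = 10; 5·y_production + 6·y_budget = 28.
→ y_production = 2 and y_budget = 3.
Δz = y_production·Δb = 2 × (1) = 2, so new z* = 444 + 2 = 446.

446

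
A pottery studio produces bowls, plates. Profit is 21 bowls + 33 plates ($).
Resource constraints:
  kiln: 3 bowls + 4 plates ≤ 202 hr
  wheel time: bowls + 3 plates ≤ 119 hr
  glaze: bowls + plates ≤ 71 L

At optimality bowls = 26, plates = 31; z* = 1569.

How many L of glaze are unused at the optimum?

glaze used = 1·26 + 1·31 = 57; slack = 71 − 57 = 14.

14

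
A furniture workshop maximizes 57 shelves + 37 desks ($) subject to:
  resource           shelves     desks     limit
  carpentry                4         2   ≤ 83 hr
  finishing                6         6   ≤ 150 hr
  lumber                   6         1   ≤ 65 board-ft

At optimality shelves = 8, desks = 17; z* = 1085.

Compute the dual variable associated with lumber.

4

At the optimum: carpentry uses 66 of 83 (slack = 17); finishing uses 150 of 150 (binding); lumber uses 65 of 65 (binding).
Since carpentry is not tight, its dual is 0.
Dual feasibility on the basic columns requires 6·y_finishing + 6·y_lumber = 57, 6·y_finishing + 1·y_lumber = 37.
→ y_finishing = 5.5 and y_lumber = 4.
Shadow price of lumber = 4.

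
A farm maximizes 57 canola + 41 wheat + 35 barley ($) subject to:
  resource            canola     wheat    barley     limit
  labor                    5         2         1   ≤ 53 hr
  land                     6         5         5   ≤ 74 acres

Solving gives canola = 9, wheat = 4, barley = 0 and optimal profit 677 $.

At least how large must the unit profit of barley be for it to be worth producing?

38

Check each constraint at x*: labor 53/53 (tight); land 74/74 (tight).
The binding rows give the dual system: 5·y_labor + 6·y_land = 57 and 2·y_labor + 5·y_land = 41.
→ y_labor = 3 and y_land = 7.
barley enters the basis when its profit ≥ yᵀa₃ = 3·1 + 7·5 = 38.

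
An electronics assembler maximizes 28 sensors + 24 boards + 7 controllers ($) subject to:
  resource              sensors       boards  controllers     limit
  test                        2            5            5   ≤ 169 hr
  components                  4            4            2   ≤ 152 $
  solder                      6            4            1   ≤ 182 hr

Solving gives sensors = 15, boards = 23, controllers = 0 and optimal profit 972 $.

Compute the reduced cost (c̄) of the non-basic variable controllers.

-3

Binding: components and solder. Non-binding: test (24 unused).
Slack constraints have shadow price 0 (complementary slackness).
Dual feasibility on the basic columns requires 4·y_components + 6·y_solder = 28, 4·y_components + 4·y_solder = 24.
Solving: y_components = 4, y_solder = 2.
Reduced cost of controllers: c₃ − yᵀa₃ = 7 − (4·2 + 2·1) = 7 − 10 = -3.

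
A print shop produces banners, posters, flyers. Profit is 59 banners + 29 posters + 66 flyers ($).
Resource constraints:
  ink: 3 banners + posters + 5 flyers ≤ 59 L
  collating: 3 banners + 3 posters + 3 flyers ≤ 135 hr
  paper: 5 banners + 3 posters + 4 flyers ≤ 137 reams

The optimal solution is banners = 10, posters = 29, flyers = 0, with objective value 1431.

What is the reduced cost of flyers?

Check each constraint at x*: ink 59/59 (tight); collating 117/135 (slack 18); paper 137/137 (tight).
By complementary slackness, y = 0 for the non-binding constraint.
The binding rows give the dual system: 3·y_ink + 5·y_paper = 59 and 1·y_ink + 3·y_paper = 29.
This yields shadow prices y_ink = 8, y_paper = 7.
Reduced cost of flyers: c₃ − yᵀa₃ = 66 − (8·5 + 7·4) = 66 − 68 = -2.

-2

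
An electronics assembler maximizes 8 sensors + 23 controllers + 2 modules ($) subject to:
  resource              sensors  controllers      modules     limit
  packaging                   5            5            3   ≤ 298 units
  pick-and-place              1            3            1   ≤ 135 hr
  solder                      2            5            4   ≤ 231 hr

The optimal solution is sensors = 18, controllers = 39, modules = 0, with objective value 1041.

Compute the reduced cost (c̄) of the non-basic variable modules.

-8

Check each constraint at x*: packaging 285/298 (slack 13); pick-and-place 135/135 (tight); solder 231/231 (tight).
Slack constraints have shadow price 0 (complementary slackness).
Dual feasibility on the basic columns requires 1·y_pick-and-place + 2·y_solder = 8, 3·y_pick-and-place + 5·y_solder = 23.
Solving: y_pick-and-place = 6, y_solder = 1.
Reduced cost of modules: c₃ − yᵀa₃ = 2 − (6·1 + 1·4) = 2 − 10 = -8.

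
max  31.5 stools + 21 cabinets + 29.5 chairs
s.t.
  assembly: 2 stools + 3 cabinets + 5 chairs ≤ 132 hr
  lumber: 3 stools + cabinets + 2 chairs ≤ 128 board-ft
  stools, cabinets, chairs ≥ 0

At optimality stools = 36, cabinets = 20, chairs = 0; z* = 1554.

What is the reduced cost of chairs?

Check each constraint at x*: assembly 132/132 (tight); lumber 128/128 (tight).
From A_Bᵀ y = c: 2·y_assembly + 3·y_lumber = 31.5; 3·y_assembly + 1·y_lumber = 21.
Solving: y_assembly = 4.5, y_lumber = 7.5.
Reduced cost of chairs: c₃ − yᵀa₃ = 29.5 − (4.5·5 + 7.5·2) = 29.5 − 37.5 = -8.

-8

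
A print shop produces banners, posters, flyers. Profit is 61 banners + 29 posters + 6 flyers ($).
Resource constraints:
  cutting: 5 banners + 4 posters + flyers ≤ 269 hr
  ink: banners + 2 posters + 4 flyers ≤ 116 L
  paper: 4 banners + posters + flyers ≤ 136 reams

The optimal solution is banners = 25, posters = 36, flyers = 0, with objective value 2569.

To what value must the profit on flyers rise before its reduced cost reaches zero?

14

At the optimum: cutting uses 269 of 269 (binding); ink uses 97 of 116 (slack = 19); paper uses 136 of 136 (binding).
Slack constraints have shadow price 0 (complementary slackness).
Dual feasibility on the basic columns requires 5·y_cutting + 4·y_paper = 61, 4·y_cutting + 1·y_paper = 29.
This yields shadow prices y_cutting = 5, y_paper = 9.
flyers enters the basis when its profit ≥ yᵀa₃ = 5·1 + 9·1 = 14.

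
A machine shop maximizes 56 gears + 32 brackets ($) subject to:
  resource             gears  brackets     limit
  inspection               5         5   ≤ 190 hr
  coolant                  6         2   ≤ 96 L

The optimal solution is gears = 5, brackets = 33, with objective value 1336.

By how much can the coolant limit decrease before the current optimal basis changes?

20

Binding constraints: inspection, coolant. The basis is B = [[5,5],[6,2]] with det -20.
Per unit decrease in coolant, x* moves by d = (-0.25, 0.25).
The basis stays optimal until gears reaches 0; allowable decrease = 20 L.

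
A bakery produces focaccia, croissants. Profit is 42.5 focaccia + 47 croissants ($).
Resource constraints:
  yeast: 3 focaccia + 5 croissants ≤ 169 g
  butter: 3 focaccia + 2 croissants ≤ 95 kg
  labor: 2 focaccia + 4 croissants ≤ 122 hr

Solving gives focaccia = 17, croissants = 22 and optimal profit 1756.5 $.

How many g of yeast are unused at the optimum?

yeast used = 3·17 + 5·22 = 161; slack = 169 − 161 = 8.

8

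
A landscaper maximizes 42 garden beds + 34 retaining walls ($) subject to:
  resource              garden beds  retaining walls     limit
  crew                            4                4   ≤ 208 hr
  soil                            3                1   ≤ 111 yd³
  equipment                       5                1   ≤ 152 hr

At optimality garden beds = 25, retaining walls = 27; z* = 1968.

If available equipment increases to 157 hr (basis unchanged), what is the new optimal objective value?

1978

Check each constraint at x*: crew 208/208 (tight); soil 102/111 (slack 9); equipment 152/152 (tight).
By complementary slackness, y = 0 for the non-binding constraint.
The binding rows give the dual system: 4·y_crew + 5·y_equipment = 42 and 4·y_crew + 1·y_equipment = 34.
→ y_crew = 8 and y_equipment = 2.
Δz = y_equipment·Δb = 2 × (5) = 10, so new z* = 1968 + 10 = 1978.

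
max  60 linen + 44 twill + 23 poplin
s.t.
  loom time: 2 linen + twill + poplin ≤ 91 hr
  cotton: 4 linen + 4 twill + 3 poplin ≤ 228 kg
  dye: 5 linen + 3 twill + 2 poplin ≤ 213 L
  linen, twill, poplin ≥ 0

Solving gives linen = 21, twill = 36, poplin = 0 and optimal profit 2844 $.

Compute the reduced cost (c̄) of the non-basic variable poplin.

-8

Check each constraint at x*: loom time 78/91 (slack 13); cotton 228/228 (tight); dye 213/213 (tight).
By complementary slackness, y = 0 for the non-binding constraint.
From A_Bᵀ y = c: 4·y_cotton + 5·y_dye = 60; 4·y_cotton + 3·y_dye = 44.
This yields shadow prices y_cotton = 5, y_dye = 8.
Reduced cost of poplin: c₃ − yᵀa₃ = 23 − (5·3 + 8·2) = 23 − 31 = -8.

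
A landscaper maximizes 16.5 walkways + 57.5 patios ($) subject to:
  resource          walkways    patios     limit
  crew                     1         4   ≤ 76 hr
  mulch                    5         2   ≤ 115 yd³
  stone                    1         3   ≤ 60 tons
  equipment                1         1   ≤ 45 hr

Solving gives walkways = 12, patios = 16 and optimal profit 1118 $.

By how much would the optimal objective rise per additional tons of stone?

8.5

At the optimum: crew uses 76 of 76 (binding); mulch uses 92 of 115 (slack = 23); stone uses 60 of 60 (binding); equipment uses 28 of 45 (slack = 17).
Slack constraints have shadow price 0 (complementary slackness).
From A_Bᵀ y = c: 1·y_crew + 1·y_stone = 16.5; 4·y_crew + 3·y_stone = 57.5.
Solving: y_crew = 8, y_stone = 8.5.
Shadow price of stone = 8.5.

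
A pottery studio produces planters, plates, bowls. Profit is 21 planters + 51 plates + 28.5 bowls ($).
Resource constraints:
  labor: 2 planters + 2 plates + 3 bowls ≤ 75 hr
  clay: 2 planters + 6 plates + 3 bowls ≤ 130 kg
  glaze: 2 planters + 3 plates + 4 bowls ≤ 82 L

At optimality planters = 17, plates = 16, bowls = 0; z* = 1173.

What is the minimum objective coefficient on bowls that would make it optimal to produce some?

At the optimum: labor uses 66 of 75 (slack = 9); clay uses 130 of 130 (binding); glaze uses 82 of 82 (binding).
Since labor is not tight, its dual is 0.
The binding rows give the dual system: 2·y_clay + 2·y_glaze = 21 and 6·y_clay + 3·y_glaze = 51.
→ y_clay = 6.5 and y_glaze = 4.
bowls enters the basis when its profit ≥ yᵀa₃ = 6.5·3 + 4·4 = 35.5.

35.5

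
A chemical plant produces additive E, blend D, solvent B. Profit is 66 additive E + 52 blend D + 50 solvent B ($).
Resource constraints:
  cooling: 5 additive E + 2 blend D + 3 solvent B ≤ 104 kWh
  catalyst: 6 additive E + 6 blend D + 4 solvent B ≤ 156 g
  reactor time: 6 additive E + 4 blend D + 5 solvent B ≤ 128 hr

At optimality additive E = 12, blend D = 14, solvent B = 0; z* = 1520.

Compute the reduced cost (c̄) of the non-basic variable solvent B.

Check each constraint at x*: cooling 88/104 (slack 16); catalyst 156/156 (tight); reactor time 128/128 (tight).
Slack constraints have shadow price 0 (complementary slackness).
The binding rows give the dual system: 6·y_catalyst + 6·y_reactor time = 66 and 6·y_catalyst + 4·y_reactor time = 52.
This yields shadow prices y_catalyst = 4, y_reactor time = 7.
Reduced cost of solvent B: c₃ − yᵀa₃ = 50 − (4·4 + 7·5) = 50 − 51 = -1.

-1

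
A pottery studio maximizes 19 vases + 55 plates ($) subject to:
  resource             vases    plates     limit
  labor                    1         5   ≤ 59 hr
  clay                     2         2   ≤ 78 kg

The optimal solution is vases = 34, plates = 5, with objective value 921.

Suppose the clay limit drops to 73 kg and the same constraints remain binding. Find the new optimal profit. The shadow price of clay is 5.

Δb = -5, so new z* = 921 + (5)·(-5) = 921 − 25 = 896.

896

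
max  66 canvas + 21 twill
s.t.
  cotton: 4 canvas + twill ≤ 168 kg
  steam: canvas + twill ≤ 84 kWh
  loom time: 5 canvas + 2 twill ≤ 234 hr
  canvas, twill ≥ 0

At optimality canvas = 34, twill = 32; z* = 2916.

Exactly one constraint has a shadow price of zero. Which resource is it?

steam

cotton: 168/168 (binding)
steam: 66/84 (slack 18)
loom time: 234/234 (binding)
By complementary slackness, a constraint with positive slack has shadow price 0 → steam.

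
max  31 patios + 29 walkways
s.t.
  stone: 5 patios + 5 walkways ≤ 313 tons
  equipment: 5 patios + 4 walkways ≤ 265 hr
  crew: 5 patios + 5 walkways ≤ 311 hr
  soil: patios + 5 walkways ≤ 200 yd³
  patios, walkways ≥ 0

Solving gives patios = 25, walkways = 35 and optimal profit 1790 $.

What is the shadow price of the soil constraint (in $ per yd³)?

1

At the optimum: stone uses 300 of 313 (slack = 13); equipment uses 265 of 265 (binding); crew uses 300 of 311 (slack = 11); soil uses 200 of 200 (binding).
Slack constraints have shadow price 0 (complementary slackness).
From A_Bᵀ y = c: 5·y_equipment + 1·y_soil = 31; 4·y_equipment + 5·y_soil = 29.
This yields shadow prices y_equipment = 6, y_soil = 1.
Shadow price of soil = 1.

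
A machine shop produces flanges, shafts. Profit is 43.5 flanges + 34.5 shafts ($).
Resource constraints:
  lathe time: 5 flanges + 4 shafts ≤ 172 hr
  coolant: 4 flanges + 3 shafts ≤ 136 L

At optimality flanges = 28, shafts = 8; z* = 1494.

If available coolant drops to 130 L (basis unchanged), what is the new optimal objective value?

At the optimum: lathe time uses 172 of 172 (binding); coolant uses 136 of 136 (binding).
From A_Bᵀ y = c: 5·y_lathe time + 4·y_coolant = 43.5; 4·y_lathe time + 3·y_coolant = 34.5.
Solving: y_lathe time = 7.5, y_coolant = 1.5.
Δz = y_coolant·Δb = 1.5 × (-6) = -9, so new z* = 1494 − 9 = 1485.

1485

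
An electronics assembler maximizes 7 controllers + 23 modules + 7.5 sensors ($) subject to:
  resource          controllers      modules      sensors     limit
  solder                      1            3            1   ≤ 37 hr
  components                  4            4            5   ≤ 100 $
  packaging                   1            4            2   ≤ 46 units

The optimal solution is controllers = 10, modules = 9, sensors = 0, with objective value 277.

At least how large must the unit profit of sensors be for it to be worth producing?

Binding: solder and packaging. Non-binding: components (24 unused).
By complementary slackness, y = 0 for the non-binding constraint.
Dual feasibility on the basic columns requires 1·y_solder + 1·y_packaging = 7, 3·y_solder + 4·y_packaging = 23.
→ y_solder = 5 and y_packaging = 2.
sensors enters the basis when its profit ≥ yᵀa₃ = 5·1 + 2·2 = 9.

9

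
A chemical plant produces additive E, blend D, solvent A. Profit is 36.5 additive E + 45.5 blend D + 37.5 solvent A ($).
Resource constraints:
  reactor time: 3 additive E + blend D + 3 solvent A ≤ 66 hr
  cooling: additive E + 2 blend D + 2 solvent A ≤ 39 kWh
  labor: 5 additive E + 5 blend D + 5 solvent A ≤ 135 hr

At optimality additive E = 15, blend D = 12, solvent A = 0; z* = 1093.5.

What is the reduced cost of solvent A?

-8

At the optimum: reactor time uses 57 of 66 (slack = 9); cooling uses 39 of 39 (binding); labor uses 135 of 135 (binding).
By complementary slackness, y = 0 for the non-binding constraint.
From A_Bᵀ y = c: 1·y_cooling + 5·y_labor = 36.5; 2·y_cooling + 5·y_labor = 45.5.
This yields shadow prices y_cooling = 9, y_labor = 5.5.
Reduced cost of solvent A: c₃ − yᵀa₃ = 37.5 − (9·2 + 5.5·5) = 37.5 − 45.5 = -8.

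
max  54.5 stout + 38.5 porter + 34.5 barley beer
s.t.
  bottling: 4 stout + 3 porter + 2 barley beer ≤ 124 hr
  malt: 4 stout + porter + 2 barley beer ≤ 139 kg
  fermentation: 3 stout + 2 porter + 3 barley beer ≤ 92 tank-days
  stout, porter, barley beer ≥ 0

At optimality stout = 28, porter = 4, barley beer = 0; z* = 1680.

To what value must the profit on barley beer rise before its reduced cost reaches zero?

41.5

Check each constraint at x*: bottling 124/124 (tight); malt 116/139 (slack 23); fermentation 92/92 (tight).
Since malt is not tight, its dual is 0.
From A_Bᵀ y = c: 4·y_bottling + 3·y_fermentation = 54.5; 3·y_bottling + 2·y_fermentation = 38.5.
→ y_bottling = 6.5 and y_fermentation = 9.5.
barley beer enters the basis when its profit ≥ yᵀa₃ = 6.5·2 + 9.5·3 = 41.5.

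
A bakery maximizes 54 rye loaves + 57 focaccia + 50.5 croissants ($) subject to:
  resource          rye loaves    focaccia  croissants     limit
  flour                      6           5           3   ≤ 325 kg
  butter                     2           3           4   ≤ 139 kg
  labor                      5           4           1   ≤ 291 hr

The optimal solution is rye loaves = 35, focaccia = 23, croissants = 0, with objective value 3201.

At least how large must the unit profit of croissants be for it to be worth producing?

Binding: flour and butter. Non-binding: labor (24 unused).
Since labor is not tight, its dual is 0.
The binding rows give the dual system: 6·y_flour + 2·y_butter = 54 and 5·y_flour + 3·y_butter = 57.
This yields shadow prices y_flour = 6, y_butter = 9.
croissants enters the basis when its profit ≥ yᵀa₃ = 6·3 + 9·4 = 54.

54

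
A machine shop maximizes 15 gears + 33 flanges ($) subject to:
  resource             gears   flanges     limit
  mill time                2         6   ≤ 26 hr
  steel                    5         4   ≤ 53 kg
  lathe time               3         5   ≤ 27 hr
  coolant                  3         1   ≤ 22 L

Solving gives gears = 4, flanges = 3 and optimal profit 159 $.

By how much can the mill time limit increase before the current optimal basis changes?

6.4

Binding constraints: mill time, lathe time. The basis is B = [[2,6],[3,5]] with det -8.
Per unit increase in mill time, x* moves by d = (-0.625, 0.375).
The basis stays optimal until gears reaches 0; allowable increase = 6.4 hr.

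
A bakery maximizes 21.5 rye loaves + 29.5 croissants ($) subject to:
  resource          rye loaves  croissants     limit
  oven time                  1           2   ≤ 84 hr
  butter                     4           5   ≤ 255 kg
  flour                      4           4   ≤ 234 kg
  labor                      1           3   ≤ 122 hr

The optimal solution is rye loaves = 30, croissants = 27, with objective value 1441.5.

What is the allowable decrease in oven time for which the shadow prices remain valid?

Binding constraints: oven time, butter. The basis is B = [[1,2],[4,5]] with det -3.
Per unit decrease in oven time, x* moves by d = (1.6667, -1.3333).
The basis stays optimal until flour becomes binding; allowable decrease = 4.5 hr.

4.5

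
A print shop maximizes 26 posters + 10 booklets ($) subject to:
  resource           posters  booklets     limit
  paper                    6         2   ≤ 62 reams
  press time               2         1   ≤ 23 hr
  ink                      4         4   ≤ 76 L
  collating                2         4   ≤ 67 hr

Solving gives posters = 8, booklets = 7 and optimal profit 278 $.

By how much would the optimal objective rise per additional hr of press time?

At the optimum: paper uses 62 of 62 (binding); press time uses 23 of 23 (binding); ink uses 60 of 76 (slack = 16); collating uses 44 of 67 (slack = 23).
By complementary slackness, y = 0 for the non-binding constraints.
Dual feasibility on the basic columns requires 6·y_paper + 2·y_press time = 26, 2·y_paper + 1·y_press time = 10.
→ y_paper = 3 and y_press time = 4.
Shadow price of press time = 4.

4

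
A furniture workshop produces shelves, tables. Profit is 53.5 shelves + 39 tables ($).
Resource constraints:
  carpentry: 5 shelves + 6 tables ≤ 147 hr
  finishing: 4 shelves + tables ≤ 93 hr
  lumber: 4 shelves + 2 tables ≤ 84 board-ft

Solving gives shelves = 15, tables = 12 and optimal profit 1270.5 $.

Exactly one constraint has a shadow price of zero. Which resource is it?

carpentry: 147/147 (binding)
finishing: 72/93 (slack 21)
lumber: 84/84 (binding)
By complementary slackness, a constraint with positive slack has shadow price 0 → finishing.

finishing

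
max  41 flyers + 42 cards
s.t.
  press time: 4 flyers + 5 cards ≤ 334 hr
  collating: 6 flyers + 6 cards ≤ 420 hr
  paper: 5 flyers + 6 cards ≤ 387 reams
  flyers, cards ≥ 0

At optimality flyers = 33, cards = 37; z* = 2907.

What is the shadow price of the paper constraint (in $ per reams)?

1

At the optimum: press time uses 317 of 334 (slack = 17); collating uses 420 of 420 (binding); paper uses 387 of 387 (binding).
By complementary slackness, y = 0 for the non-binding constraint.
The binding rows give the dual system: 6·y_collating + 5·y_paper = 41 and 6·y_collating + 6·y_paper = 42.
Solving: y_collating = 6, y_paper = 1.
Shadow price of paper = 1.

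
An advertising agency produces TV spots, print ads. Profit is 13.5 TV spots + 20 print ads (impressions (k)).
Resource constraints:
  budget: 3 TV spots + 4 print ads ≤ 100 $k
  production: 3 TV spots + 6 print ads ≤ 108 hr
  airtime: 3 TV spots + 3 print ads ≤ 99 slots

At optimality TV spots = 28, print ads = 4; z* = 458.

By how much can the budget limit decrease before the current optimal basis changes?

28

Binding constraints: budget, production. The basis is B = [[3,4],[3,6]] with det 6.
Per unit decrease in budget, x* moves by d = (-1, 0.5).
The basis stays optimal until TV spots reaches 0; allowable decrease = 28 $k.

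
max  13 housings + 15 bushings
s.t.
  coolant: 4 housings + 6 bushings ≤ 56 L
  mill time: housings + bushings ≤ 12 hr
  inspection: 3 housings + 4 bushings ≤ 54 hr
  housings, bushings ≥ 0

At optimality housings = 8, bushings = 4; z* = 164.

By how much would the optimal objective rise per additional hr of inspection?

0

Check each constraint at x*: coolant 56/56 (tight); mill time 12/12 (tight); inspection 40/54 (slack 14).
By complementary slackness, y = 0 for the non-binding constraint.
Dual feasibility on the basic columns requires 4·y_coolant + 1·y_mill time = 13, 6·y_coolant + 1·y_mill time = 15.
This yields shadow prices y_coolant = 1, y_mill time = 9.
Shadow price of inspection = 0.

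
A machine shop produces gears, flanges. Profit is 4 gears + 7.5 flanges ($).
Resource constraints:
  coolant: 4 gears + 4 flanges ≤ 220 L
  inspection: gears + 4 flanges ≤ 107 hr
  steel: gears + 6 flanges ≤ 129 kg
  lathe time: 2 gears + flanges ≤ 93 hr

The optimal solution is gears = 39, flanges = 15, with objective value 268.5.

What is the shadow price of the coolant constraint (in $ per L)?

Binding: steel and lathe time. Non-binding: coolant (4 unused), inspection (8 unused).
By complementary slackness, y = 0 for the non-binding constraints.
From A_Bᵀ y = c: 1·y_steel + 2·y_lathe time = 4; 6·y_steel + 1·y_lathe time = 7.5.
Solving: y_steel = 1, y_lathe time = 1.5.
Shadow price of coolant = 0.

0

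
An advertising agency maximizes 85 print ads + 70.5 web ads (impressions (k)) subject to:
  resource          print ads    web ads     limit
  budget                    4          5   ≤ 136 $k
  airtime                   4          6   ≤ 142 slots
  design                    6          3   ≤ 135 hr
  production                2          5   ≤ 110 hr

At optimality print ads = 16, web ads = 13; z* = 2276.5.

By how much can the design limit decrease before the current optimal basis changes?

39

Binding constraints: airtime, design. The basis is B = [[4,6],[6,3]] with det -24.
Per unit decrease in design, x* moves by d = (-0.25, 0.1667).
The basis stays optimal until production becomes binding; allowable decrease = 39 hr.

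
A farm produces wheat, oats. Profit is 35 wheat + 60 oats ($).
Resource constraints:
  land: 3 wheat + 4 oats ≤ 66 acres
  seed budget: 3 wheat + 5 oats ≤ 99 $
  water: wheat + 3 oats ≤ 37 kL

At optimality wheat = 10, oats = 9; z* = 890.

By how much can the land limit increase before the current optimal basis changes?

30

Binding constraints: land, water. The basis is B = [[3,4],[1,3]] with det 5.
Per unit increase in land, x* moves by d = (0.6, -0.2).
The basis stays optimal until seed budget becomes binding; allowable increase = 30 acres.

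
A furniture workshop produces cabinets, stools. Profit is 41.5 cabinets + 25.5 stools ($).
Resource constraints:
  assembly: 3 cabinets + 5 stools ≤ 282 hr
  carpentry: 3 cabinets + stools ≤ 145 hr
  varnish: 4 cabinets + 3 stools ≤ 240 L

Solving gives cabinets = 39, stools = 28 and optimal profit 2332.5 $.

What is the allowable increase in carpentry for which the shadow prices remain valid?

Binding constraints: carpentry, varnish. The basis is B = [[3,1],[4,3]] with det 5.
Per unit increase in carpentry, x* moves by d = (0.6, -0.8).
The basis stays optimal until stools reaches 0; allowable increase = 35 hr.

35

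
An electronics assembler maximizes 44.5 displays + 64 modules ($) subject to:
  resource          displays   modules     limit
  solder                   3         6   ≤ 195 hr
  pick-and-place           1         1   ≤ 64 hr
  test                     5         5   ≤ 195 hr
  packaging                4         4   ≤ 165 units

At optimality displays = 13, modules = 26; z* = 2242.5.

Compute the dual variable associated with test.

5

Binding: solder and test. Non-binding: pick-and-place (25 unused), packaging (9 unused).
Slack constraints have shadow price 0 (complementary slackness).
From A_Bᵀ y = c: 3·y_solder + 5·y_test = 44.5; 6·y_solder + 5·y_test = 64.
Solving: y_solder = 6.5, y_test = 5.
Shadow price of test = 5.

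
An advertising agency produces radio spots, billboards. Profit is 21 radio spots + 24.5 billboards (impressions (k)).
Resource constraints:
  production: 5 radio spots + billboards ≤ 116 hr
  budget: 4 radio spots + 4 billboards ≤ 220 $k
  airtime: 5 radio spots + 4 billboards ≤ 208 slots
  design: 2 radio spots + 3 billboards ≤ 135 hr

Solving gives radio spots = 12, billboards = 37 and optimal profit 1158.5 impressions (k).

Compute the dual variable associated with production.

0

Binding: airtime and design. Non-binding: production (19 unused), budget (24 unused).
Since production, budget are not tight, their duals are 0.
From A_Bᵀ y = c: 5·y_airtime + 2·y_design = 21; 4·y_airtime + 3·y_design = 24.5.
This yields shadow prices y_airtime = 2, y_design = 5.5.
Shadow price of production = 0.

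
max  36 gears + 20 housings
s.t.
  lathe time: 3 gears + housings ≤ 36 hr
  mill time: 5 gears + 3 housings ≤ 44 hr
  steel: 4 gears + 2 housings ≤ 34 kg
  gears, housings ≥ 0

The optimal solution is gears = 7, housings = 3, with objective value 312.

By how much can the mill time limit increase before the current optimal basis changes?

7

Binding constraints: mill time, steel. The basis is B = [[5,3],[4,2]] with det -2.
Per unit increase in mill time, x* moves by d = (-1, 2).
The basis stays optimal until gears reaches 0; allowable increase = 7 hr.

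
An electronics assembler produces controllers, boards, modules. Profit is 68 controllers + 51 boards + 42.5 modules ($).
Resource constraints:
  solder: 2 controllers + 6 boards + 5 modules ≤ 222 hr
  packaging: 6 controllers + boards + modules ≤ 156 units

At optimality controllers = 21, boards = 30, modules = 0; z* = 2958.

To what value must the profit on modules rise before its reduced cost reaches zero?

At the optimum: solder uses 222 of 222 (binding); packaging uses 156 of 156 (binding).
Dual feasibility on the basic columns requires 2·y_solder + 6·y_packaging = 68, 6·y_solder + 1·y_packaging = 51.
This yields shadow prices y_solder = 7, y_packaging = 9.
modules enters the basis when its profit ≥ yᵀa₃ = 7·5 + 9·1 = 44.

44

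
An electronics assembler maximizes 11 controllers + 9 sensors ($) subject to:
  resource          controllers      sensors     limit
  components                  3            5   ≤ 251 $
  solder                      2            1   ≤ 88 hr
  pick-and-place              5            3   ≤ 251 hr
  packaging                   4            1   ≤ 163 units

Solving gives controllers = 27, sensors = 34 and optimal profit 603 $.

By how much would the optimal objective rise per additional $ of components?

1

Check each constraint at x*: components 251/251 (tight); solder 88/88 (tight); pick-and-place 237/251 (slack 14); packaging 142/163 (slack 21).
Slack constraints have shadow price 0 (complementary slackness).
The binding rows give the dual system: 3·y_components + 2·y_solder = 11 and 5·y_components + 1·y_solder = 9.
This yields shadow prices y_components = 1, y_solder = 4.
Shadow price of components = 1.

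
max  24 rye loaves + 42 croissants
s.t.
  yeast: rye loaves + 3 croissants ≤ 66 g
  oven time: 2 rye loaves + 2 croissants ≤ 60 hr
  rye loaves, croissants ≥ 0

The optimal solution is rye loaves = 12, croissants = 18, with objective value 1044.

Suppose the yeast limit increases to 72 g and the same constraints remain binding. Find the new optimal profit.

At the optimum: yeast uses 66 of 66 (binding); oven time uses 60 of 60 (binding).
Dual feasibility on the basic columns requires 1·y_yeast + 2·y_oven time = 24, 3·y_yeast + 2·y_oven time = 42.
This yields shadow prices y_yeast = 9, y_oven time = 7.5.
Δz = y_yeast·Δb = 9 × (6) = 54, so new z* = 1044 + 54 = 1098.

1098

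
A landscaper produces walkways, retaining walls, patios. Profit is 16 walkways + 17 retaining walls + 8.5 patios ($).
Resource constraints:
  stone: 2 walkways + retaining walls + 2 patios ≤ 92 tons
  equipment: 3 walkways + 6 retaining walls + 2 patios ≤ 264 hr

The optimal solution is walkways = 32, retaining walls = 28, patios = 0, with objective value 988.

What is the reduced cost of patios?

Both stone and equipment are binding at x*.
Dual feasibility on the basic columns requires 2·y_stone + 3·y_equipment = 16, 1·y_stone + 6·y_equipment = 17.
Solving: y_stone = 5, y_equipment = 2.
Reduced cost of patios: c₃ − yᵀa₃ = 8.5 − (5·2 + 2·2) = 8.5 − 14 = -5.5.

-5.5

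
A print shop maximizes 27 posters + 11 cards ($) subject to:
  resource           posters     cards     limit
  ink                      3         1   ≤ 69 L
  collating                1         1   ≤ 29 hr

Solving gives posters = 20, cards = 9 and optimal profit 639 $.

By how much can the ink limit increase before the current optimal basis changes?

Binding constraints: ink, collating. The basis is B = [[3,1],[1,1]] with det 2.
Per unit increase in ink, x* moves by d = (0.5, -0.5).
The basis stays optimal until cards reaches 0; allowable increase = 18 L.

18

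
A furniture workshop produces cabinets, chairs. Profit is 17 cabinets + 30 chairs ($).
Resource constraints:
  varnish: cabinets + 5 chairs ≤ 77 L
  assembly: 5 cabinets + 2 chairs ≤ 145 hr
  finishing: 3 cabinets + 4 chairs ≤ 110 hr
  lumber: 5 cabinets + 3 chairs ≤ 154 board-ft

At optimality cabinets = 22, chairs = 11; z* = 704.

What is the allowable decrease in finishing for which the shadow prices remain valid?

Binding constraints: varnish, finishing. The basis is B = [[1,5],[3,4]] with det -11.
Per unit decrease in finishing, x* moves by d = (-0.4545, 0.0909).
The basis stays optimal until cabinets reaches 0; allowable decrease = 48.4 hr.

48.4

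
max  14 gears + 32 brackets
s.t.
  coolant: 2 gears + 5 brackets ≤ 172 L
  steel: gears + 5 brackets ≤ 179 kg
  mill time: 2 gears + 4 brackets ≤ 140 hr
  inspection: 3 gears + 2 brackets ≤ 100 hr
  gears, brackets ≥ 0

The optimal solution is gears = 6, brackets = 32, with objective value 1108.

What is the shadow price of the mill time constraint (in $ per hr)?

3

Check each constraint at x*: coolant 172/172 (tight); steel 166/179 (slack 13); mill time 140/140 (tight); inspection 82/100 (slack 18).
Since steel, inspection are not tight, their duals are 0.
The binding rows give the dual system: 2·y_coolant + 2·y_mill time = 14 and 5·y_coolant + 4·y_mill time = 32.
Solving: y_coolant = 4, y_mill time = 3.
Shadow price of mill time = 3.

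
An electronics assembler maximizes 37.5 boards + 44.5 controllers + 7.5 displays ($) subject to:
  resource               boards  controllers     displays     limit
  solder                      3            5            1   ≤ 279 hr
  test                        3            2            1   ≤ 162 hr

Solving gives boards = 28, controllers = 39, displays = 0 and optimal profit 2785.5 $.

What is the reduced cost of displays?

-5

Both solder and test are binding at x*.
The binding rows give the dual system: 3·y_solder + 3·y_test = 37.5 and 5·y_solder + 2·y_test = 44.5.
This yields shadow prices y_solder = 6.5, y_test = 6.
Reduced cost of displays: c₃ − yᵀa₃ = 7.5 − (6.5·1 + 6·1) = 7.5 − 12.5 = -5.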